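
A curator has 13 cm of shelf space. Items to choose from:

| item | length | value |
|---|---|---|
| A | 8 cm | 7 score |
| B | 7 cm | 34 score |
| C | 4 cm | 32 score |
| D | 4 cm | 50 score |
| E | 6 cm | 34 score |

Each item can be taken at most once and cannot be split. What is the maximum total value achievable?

Check high-value combinations within 13 cm:
- D+E: length 4+6=10, value 50+34=84
- B+D: length 7+4=11, value 34+50=84
- C+D: length 4+4=8, value 32+50=82
Best: 84 score.

84 score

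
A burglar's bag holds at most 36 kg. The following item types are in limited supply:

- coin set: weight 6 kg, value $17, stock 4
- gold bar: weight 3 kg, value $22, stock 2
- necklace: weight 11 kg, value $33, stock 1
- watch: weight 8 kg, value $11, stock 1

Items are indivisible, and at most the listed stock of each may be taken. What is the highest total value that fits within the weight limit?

Best selections within weight 36 and stock limits:
- 3×coin set + 2×gold bar + 1×necklace: weight 35, value 128
- 4×coin set + 2×gold bar: weight 30, value 112
Best: $128.

$128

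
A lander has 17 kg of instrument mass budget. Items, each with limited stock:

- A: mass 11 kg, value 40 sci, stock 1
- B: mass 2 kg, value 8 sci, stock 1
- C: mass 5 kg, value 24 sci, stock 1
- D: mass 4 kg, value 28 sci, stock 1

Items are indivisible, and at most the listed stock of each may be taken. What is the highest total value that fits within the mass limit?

Top feasible selections:
- 1×A + 1×B + 1×D: mass 17, value 76
- 1×A + 1×D: mass 15, value 68
- 1×A + 1×C: mass 16, value 64
Best: 76 sci.

76 sci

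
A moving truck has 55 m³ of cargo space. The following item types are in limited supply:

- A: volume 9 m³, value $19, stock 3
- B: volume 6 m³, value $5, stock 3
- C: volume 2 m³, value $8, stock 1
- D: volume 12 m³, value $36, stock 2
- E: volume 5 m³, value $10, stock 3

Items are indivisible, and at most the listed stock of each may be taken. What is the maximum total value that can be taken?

$138

Best selections within volume 55 and stock limits:
- 2×A + 1×C + 2×D + 2×E: volume 54, value 138
- 3×A + 1×C + 2×D: volume 53, value 137
- 2×A + 1×B + 1×C + 2×D + 1×E: volume 55, value 133
- 2×A + 2×D + 2×E: volume 52, value 130
Best: $138.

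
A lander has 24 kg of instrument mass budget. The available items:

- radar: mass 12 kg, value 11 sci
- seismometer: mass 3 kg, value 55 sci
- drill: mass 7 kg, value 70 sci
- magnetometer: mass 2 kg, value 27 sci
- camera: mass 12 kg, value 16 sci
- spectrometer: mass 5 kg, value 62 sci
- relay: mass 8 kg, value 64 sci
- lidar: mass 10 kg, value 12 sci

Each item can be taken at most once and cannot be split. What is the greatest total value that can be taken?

Check high-value combinations within 24 kg:
- seismometer+drill+spectrometer+relay: mass 3+7+5+8=23, value 55+70+62+64=251
- drill+magnetometer+spectrometer+relay: mass 7+2+5+8=22, value 70+27+62+64=223
- seismometer+drill+magnetometer+relay: mass 3+7+2+8=20, value 55+70+27+64=216
- seismometer+drill+magnetometer+spectrometer: mass 3+7+2+5=17, value 55+70+27+62=214
Best: 251 sci.

251 sci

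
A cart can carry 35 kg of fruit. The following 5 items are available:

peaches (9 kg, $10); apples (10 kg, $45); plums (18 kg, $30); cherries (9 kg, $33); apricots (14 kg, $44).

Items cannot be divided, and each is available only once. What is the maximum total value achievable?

This is a 0/1 knapsack; check combinations near the capacity.
- apples+cherries+apricots: weight 10+9+14=33, value 45+33+44=122
- peaches+apples+apricots: weight 9+10+14=33, value 10+45+44=99
- apples+apricots: weight 10+14=24, value 45+44=89
Best: $122.

$122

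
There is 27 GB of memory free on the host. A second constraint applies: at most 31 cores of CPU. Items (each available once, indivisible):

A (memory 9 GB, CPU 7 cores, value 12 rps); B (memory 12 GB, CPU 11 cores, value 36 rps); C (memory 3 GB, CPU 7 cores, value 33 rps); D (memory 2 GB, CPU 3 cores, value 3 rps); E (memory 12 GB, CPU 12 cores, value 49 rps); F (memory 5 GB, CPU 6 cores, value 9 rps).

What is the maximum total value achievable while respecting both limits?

118 rps

Feasible sets respecting both limits:
- B+C+E: memory 27, CPU 30, value 118
- A+C+D+E: memory 26, CPU 29, value 97
- A+C+E: memory 24, CPU 26, value 94
- C+D+E+F: memory 22, CPU 28, value 94
Best: 118 rps.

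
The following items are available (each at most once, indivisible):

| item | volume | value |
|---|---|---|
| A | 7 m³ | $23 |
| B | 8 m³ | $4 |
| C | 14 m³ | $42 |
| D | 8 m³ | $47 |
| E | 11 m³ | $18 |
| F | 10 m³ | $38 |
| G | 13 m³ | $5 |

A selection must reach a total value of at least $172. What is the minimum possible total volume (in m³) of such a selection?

Subsets with value ≥ 172, sorted by total volume:
- A+B+C+D+E+F: volume 58, value 172
- A+C+D+E+F+G: volume 63, value 173
Minimum volume: 58 m³.

58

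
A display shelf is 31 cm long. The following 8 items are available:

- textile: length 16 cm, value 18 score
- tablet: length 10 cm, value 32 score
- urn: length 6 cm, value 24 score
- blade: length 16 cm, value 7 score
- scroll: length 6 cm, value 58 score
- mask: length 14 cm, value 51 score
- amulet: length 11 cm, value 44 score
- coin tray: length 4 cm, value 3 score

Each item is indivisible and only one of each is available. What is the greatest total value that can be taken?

153 score

Check high-value combinations within 31 cm:
- scroll+mask+amulet: length 6+14+11=31, value 58+51+44=153
- tablet+scroll+mask: length 10+6+14=30, value 32+58+51=141
- tablet+scroll+amulet+coin tray: length 10+6+11+4=31, value 32+58+44+3=137
- urn+scroll+mask+coin tray: length 6+6+14+4=30, value 24+58+51+3=136
Best: 153 score.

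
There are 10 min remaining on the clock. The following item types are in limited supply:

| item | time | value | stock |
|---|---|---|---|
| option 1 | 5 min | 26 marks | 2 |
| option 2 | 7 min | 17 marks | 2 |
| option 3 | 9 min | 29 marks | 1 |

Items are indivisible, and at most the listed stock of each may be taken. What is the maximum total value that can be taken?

52 marks

Best selections within time 10 and stock limits:
- 2×option 1: time 10, value 52
- 1×option 3: time 9, value 29
- 1×option 1: time 5, value 26
- 1×option 2: time 7, value 17
Best: 52 marks.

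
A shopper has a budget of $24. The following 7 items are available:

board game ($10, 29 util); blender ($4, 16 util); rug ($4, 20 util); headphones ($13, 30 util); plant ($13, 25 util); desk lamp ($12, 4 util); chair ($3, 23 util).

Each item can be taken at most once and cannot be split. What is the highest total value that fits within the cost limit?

Check high-value combinations within $24:
- blender+rug+headphones+chair: cost 4+4+13+3=24, value 16+20+30+23=89
- board game+blender+rug+chair: cost 10+4+4+3=21, value 29+16+20+23=88
- blender+rug+plant+chair: cost 4+4+13+3=24, value 16+20+25+23=84
- rug+headphones+chair: cost 4+13+3=20, value 20+30+23=73
Best: 89 util.

89 util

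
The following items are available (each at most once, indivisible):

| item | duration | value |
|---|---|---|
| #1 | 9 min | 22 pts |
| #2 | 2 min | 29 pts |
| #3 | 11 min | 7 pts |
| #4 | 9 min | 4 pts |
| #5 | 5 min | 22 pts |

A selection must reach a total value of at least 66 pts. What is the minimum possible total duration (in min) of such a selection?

Subsets with value ≥ 66, sorted by total duration:
- #1+#2+#5: duration 16, value 73
- #1+#2+#4+#5: duration 25, value 77
- #1+#2+#3+#5: duration 27, value 80
- #1+#2+#3+#4+#5: duration 36, value 84
Minimum duration: 16 min.

16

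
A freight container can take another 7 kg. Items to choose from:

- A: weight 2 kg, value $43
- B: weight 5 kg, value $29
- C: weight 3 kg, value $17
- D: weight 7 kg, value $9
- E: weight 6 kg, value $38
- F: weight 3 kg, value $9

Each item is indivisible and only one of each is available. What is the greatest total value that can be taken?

$72

Check high-value combinations within 7 kg:
- A+B: weight 2+5=7, value 43+29=72
- A+C: weight 2+3=5, value 43+17=60
- A+F: weight 2+3=5, value 43+9=52
- A: weight 2, value 43
- E: weight 6, value 38
Best: $72.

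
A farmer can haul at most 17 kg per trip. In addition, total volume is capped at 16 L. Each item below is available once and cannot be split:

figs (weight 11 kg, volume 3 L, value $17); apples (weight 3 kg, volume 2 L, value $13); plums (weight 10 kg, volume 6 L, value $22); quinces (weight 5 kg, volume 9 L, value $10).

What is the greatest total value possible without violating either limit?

$35

Feasible sets respecting both limits:
- apples+plums: weight 13, volume 8, value 35
- plums+quinces: weight 15, volume 15, value 32
- figs+apples: weight 14, volume 5, value 30
- figs+quinces: weight 16, volume 12, value 27
Best: $35.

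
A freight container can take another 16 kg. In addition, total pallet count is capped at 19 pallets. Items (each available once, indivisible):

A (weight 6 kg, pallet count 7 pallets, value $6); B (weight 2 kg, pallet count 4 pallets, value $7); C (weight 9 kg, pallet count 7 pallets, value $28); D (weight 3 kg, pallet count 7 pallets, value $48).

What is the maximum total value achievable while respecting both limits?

$83

Feasible sets respecting both limits:
- B+C+D: weight 14, pallet count 18, value 83
- C+D: weight 12, pallet count 14, value 76
- A+B+D: weight 11, pallet count 18, value 61
Best: $83.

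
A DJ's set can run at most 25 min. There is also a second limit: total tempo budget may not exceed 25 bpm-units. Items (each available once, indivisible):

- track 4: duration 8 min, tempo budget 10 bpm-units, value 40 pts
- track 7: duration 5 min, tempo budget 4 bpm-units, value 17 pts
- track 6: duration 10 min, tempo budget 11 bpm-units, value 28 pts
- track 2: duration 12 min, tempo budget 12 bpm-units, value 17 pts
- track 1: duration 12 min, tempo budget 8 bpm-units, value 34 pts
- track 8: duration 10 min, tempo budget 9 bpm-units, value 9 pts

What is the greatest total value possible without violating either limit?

Feasible sets respecting both limits:
- track 4+track 7+track 1: duration 25, tempo budget 22, value 91
- track 4+track 7+track 6: duration 23, tempo budget 25, value 85
- track 4+track 1: duration 20, tempo budget 18, value 74
- track 4+track 6: duration 18, tempo budget 21, value 68
Best: 91 pts.

91 pts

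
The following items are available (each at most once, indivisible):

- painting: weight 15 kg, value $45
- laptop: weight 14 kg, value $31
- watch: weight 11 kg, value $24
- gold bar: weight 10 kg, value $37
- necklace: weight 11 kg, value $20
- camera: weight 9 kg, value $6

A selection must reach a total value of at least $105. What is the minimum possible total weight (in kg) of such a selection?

Subsets with value ≥ 105, sorted by total weight:
- painting+watch+gold bar: weight 36, value 106
- painting+laptop+gold bar: weight 39, value 113
- painting+watch+gold bar+camera: weight 45, value 112
Minimum weight: 36 kg.

36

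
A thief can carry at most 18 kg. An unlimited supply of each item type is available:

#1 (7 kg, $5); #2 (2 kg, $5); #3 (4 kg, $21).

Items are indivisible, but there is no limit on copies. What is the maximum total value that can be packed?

$89

Best value-per-unit is #3 at 21/4; filling with it alone gives 4×21 = 84.
Optimal mix: 1×#2 + 4×#3 → weight 18, value 89.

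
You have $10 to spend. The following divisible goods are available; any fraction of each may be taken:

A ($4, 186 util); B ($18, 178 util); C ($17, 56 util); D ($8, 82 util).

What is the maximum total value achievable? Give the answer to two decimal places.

247.50

Take in order of value per unit:
- A (186/4 per unit): all 4 → value 186, running total 186.00
- D (82/8 per unit): 6 of 8 → value 6×82/8 = 61.5000, running total 247.50
Total 247.50.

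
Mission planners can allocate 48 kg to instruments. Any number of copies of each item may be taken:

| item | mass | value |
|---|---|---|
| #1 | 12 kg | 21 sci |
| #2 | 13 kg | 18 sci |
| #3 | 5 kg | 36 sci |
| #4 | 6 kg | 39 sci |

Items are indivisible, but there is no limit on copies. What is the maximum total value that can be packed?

Best value-per-unit is #3 at 36/5; filling with it alone gives 9×36 = 324.
Optimal mix: 6×#3 + 3×#4 → mass 48, value 333.

333 sci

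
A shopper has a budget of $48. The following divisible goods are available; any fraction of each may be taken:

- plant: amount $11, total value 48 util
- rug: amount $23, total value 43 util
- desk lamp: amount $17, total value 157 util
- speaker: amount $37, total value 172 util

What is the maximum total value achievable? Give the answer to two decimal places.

301.11

Take in order of value per unit:
- desk lamp (157/17 per unit): all 17 → value 157, running total 157.00
- speaker (172/37 per unit): 31 of 37 → value 31×172/37 = 144.1081, running total 301.11
Total 301.11.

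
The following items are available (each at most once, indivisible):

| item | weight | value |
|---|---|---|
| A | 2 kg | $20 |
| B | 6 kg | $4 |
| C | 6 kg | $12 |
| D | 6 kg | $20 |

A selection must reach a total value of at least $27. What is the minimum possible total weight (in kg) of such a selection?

8

Subsets with value ≥ 27, sorted by total weight:
- A+D: weight 8, value 40
- A+C: weight 8, value 32
- C+D: weight 12, value 32
- A+C+D: weight 14, value 52
Minimum weight: 8 kg.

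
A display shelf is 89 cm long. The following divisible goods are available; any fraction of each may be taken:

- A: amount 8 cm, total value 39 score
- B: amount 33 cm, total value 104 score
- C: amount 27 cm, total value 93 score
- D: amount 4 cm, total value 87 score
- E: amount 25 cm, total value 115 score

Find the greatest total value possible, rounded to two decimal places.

Take in order of value per unit:
- D (87/4 per unit): all 4 → value 87, running total 87.00
- A (39/8 per unit): all 8 → value 39, running total 126.00
- E (115/25 per unit): all 25 → value 115, running total 241.00
- C (93/27 per unit): all 27 → value 93, running total 334.00
- B (104/33 per unit): 25 of 33 → value 25×104/33 = 78.7879, running total 412.79
Total 412.79.

412.79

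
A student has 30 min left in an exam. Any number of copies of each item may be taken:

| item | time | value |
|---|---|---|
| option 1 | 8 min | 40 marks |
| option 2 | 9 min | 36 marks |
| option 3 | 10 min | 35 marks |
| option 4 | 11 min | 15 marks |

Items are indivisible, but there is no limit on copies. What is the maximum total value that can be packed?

Best value-per-unit is option 1 at 40/8, and filling with it alone uses time 3×8=24. No mix of the others beats 3×40 = 120.

120 marks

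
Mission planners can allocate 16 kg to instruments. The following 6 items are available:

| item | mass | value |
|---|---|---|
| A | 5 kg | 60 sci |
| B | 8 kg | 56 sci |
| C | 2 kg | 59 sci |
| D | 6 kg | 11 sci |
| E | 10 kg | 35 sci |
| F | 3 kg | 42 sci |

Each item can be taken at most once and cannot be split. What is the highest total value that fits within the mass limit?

Check high-value combinations within 16 kg:
- A+B+C: mass 5+8+2=15, value 60+56+59=175
- A+C+D+F: mass 5+2+6+3=16, value 60+59+11+42=172
- A+C+F: mass 5+2+3=10, value 60+59+42=161
- A+B+F: mass 5+8+3=16, value 60+56+42=158
Best: 175 sci.

175 sci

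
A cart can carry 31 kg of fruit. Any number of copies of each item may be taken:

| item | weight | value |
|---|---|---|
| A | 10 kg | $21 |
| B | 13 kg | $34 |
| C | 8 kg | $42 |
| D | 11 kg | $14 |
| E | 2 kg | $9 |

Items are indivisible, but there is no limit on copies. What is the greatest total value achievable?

$153

Best value-per-unit is C at 42/8; filling with it alone gives 3×42 = 126.
Optimal mix: 3×C + 3×E → weight 30, value 153.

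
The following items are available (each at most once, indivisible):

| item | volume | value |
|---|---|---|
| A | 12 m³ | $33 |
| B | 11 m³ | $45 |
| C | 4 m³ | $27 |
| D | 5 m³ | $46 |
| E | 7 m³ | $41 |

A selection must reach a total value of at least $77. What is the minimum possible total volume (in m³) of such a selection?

12

Subsets with value ≥ 77, sorted by total volume:
- D+E: volume 12, value 87
- C+D+E: volume 16, value 114
- B+D: volume 16, value 91
- A+D: volume 17, value 79
Minimum volume: 12 m³.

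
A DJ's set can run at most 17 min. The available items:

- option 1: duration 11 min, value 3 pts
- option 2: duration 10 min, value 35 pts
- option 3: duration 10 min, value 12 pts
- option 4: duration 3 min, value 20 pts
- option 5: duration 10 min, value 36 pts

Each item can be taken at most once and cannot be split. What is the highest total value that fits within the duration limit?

56 pts

Check high-value combinations within 17 min:
- option 4+option 5: duration 3+10=13, value 20+36=56
- option 2+option 4: duration 10+3=13, value 35+20=55
- option 5: duration 10, value 36
Best: 56 pts.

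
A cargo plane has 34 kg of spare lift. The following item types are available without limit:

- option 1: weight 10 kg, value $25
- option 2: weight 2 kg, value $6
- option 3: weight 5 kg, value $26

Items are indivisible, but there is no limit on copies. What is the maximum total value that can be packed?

$168

Best value-per-unit is option 3 at 26/5; filling with it alone gives 6×26 = 156.
Optimal mix: 2×option 2 + 6×option 3 → weight 34, value 168.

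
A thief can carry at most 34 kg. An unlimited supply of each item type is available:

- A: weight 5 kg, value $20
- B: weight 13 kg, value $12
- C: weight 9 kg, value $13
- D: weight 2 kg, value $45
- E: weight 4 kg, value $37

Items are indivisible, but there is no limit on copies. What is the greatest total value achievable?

Best value-per-unit is D at 45/2, and filling with it alone uses weight 17×2=34. No mix of the others beats 17×45 = 765.

$765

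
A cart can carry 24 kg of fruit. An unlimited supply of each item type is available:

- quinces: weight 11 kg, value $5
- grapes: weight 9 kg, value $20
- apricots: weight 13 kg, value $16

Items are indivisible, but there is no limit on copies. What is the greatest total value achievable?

$40

Best value-per-unit is grapes at 20/9, and filling with it alone uses weight 2×9=18. No mix of the others beats 2×20 = 40.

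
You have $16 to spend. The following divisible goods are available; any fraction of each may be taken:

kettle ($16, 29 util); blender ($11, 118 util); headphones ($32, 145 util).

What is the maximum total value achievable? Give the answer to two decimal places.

140.66

Take in order of value per unit:
- blender (118/11 per unit): all 11 → value 118, running total 118.00
- headphones (145/32 per unit): 5 of 32 → value 5×145/32 = 22.6563, running total 140.66
Total 140.66.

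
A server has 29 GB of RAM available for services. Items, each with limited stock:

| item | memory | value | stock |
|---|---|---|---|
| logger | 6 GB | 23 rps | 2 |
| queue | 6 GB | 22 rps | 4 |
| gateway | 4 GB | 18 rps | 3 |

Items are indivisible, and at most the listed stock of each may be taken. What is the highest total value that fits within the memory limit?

108 rps

Best selections within memory 29 and stock limits:
- 2×logger + 2×queue + 1×gateway: memory 28, value 108
- 1×logger + 3×queue + 1×gateway: memory 28, value 107
- 4×queue + 1×gateway: memory 28, value 106
- 2×logger + 1×queue + 2×gateway: memory 26, value 104
Best: 108 rps.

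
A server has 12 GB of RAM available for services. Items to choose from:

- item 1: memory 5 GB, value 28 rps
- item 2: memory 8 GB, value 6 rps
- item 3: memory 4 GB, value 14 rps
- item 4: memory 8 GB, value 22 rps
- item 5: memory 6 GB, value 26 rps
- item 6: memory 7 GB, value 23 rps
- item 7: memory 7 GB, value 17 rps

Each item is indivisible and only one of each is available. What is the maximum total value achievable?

54 rps

Check high-value combinations within 12 GB:
- item 1+item 5: memory 5+6=11, value 28+26=54
- item 1+item 6: memory 5+7=12, value 28+23=51
- item 1+item 7: memory 5+7=12, value 28+17=45
- item 1+item 3: memory 5+4=9, value 28+14=42
- item 3+item 5: memory 4+6=10, value 14+26=40
Best: 54 rps.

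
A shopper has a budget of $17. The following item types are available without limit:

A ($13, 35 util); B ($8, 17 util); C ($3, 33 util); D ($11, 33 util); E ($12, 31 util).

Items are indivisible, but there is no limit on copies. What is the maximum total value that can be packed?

Best value-per-unit is C at 33/3, and filling with it alone uses cost 5×3=15. No mix of the others beats 5×33 = 165.

165 util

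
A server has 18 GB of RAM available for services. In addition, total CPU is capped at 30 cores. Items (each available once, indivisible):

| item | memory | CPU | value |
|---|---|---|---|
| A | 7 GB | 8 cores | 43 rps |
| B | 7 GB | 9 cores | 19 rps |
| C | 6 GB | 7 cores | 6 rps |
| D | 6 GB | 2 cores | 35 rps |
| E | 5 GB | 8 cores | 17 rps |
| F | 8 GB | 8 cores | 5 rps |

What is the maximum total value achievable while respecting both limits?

95 rps

Feasible sets respecting both limits:
- A+D+E: memory 18, CPU 18, value 95
- A+D: memory 13, CPU 10, value 78
- B+D+E: memory 18, CPU 19, value 71
- A+C+E: memory 18, CPU 23, value 66
Best: 95 rps.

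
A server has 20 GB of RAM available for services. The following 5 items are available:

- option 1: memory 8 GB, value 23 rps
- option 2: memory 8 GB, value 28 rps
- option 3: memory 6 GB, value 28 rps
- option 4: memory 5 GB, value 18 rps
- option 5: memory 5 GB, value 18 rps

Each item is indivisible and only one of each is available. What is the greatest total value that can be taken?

Check high-value combinations within 20 GB:
- option 2+option 3+option 4: memory 8+6+5=19, value 28+28+18=74
- option 2+option 3+option 5: memory 8+6+5=19, value 28+28+18=74
- option 1+option 3+option 4: memory 8+6+5=19, value 23+28+18=69
Best: 74 rps.

74 rps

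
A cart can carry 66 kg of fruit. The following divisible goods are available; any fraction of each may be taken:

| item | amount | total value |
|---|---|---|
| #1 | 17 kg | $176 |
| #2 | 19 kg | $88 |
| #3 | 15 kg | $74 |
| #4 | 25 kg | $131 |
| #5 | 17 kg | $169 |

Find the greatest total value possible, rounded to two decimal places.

510.53

Take in order of value per unit:
- #1 (176/17 per unit): all 17 → value 176, running total 176.00
- #5 (169/17 per unit): all 17 → value 169, running total 345.00
- #4 (131/25 per unit): all 25 → value 131, running total 476.00
- #3 (74/15 per unit): 7 of 15 → value 7×74/15 = 34.5333, running total 510.53
Total 510.53.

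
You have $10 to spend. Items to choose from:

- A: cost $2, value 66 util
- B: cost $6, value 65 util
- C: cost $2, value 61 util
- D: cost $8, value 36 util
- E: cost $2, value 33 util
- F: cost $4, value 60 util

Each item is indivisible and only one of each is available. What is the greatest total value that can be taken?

Check high-value combinations within $10:
- A+C+E+F: cost 2+2+2+4=10, value 66+61+33+60=220
- A+B+C: cost 2+6+2=10, value 66+65+61=192
- A+C+F: cost 2+2+4=8, value 66+61+60=187
Best: 220 util.

220 util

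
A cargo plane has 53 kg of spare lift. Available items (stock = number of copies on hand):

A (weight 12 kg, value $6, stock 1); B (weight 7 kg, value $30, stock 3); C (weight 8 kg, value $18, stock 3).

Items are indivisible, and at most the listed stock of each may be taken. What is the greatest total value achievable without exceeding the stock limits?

Top feasible selections:
- 3×B + 3×C: weight 45, value 144
- 1×A + 3×B + 2×C: weight 49, value 132
- 3×B + 2×C: weight 37, value 126
- 1×A + 2×B + 3×C: weight 50, value 120
Best: $144.

$144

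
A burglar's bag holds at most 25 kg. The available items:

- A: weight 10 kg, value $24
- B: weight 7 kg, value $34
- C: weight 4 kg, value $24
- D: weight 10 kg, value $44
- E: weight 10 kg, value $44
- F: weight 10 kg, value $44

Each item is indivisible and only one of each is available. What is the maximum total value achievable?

Check high-value combinations within 25 kg:
- C+D+E: weight 4+10+10=24, value 24+44+44=112
- C+D+F: weight 4+10+10=24, value 24+44+44=112
- C+E+F: weight 4+10+10=24, value 24+44+44=112
- B+C+D: weight 7+4+10=21, value 34+24+44=102
Best: $112.

$112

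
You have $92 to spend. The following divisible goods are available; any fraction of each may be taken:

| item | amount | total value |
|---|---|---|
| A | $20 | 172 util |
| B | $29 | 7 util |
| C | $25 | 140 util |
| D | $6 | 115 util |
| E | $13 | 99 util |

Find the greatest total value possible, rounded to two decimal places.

Take in order of value per unit:
- D (115/6 per unit): all 6 → value 115, running total 115.00
- A (172/20 per unit): all 20 → value 172, running total 287.00
- E (99/13 per unit): all 13 → value 99, running total 386.00
- C (140/25 per unit): all 25 → value 140, running total 526.00
- B (7/29 per unit): 28 of 29 → value 28×7/29 = 6.7586, running total 532.76
Total 532.76.

532.76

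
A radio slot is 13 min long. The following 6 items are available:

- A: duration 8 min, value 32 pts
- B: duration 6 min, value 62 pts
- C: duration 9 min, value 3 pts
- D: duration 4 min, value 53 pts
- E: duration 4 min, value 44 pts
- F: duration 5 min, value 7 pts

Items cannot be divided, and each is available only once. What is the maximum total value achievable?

115 pts

This is a 0/1 knapsack; check combinations near the capacity.
- B+D: duration 6+4=10, value 62+53=115
- B+E: duration 6+4=10, value 62+44=106
- D+E+F: duration 4+4+5=13, value 53+44+7=104
- D+E: duration 4+4=8, value 53+44=97
- A+D: duration 8+4=12, value 32+53=85
Best: 115 pts.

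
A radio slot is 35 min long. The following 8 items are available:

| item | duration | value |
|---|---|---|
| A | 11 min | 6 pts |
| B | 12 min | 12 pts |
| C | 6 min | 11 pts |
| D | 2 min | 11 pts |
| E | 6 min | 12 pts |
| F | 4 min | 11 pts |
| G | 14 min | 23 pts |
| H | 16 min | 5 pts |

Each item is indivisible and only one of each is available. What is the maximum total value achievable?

Check high-value combinations within 35 min:
- C+D+E+F+G: duration 6+2+6+4+14=32, value 11+11+12+11+23=68
- B+D+E+G: duration 12+2+6+14=34, value 12+11+12+23=58
- D+E+F+G: duration 2+6+4+14=26, value 11+12+11+23=57
- C+D+E+G: duration 6+2+6+14=28, value 11+11+12+23=57
- B+C+D+E+F: duration 12+6+2+6+4=30, value 12+11+11+12+11=57
Best: 68 pts.

68 pts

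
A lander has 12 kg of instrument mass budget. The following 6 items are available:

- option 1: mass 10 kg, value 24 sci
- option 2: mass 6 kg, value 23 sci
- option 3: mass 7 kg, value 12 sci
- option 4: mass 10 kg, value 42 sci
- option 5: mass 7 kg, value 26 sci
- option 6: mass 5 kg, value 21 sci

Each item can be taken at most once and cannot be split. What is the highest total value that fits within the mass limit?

Check high-value combinations within 12 kg:
- option 5+option 6: mass 7+5=12, value 26+21=47
- option 2+option 6: mass 6+5=11, value 23+21=44
- option 4: mass 10, value 42
- option 3+option 6: mass 7+5=12, value 12+21=33
- option 5: mass 7, value 26
Best: 47 sci.

47 sci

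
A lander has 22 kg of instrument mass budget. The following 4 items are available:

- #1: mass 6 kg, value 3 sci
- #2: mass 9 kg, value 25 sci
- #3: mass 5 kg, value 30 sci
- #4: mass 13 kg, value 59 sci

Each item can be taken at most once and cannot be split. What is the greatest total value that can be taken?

Check high-value combinations within 22 kg:
- #3+#4: mass 5+13=18, value 30+59=89
- #2+#4: mass 9+13=22, value 25+59=84
- #1+#4: mass 6+13=19, value 3+59=62
Best: 89 sci.

89 sci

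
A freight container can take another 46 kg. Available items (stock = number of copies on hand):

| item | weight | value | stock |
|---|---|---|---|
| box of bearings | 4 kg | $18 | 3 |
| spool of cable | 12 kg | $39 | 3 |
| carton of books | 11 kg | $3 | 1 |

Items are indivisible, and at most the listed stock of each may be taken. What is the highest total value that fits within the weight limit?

Best selections within weight 46 and stock limits:
- 2×box of bearings + 3×spool of cable: weight 44, value 153
- 1×box of bearings + 3×spool of cable: weight 40, value 135
Best: $153.

$153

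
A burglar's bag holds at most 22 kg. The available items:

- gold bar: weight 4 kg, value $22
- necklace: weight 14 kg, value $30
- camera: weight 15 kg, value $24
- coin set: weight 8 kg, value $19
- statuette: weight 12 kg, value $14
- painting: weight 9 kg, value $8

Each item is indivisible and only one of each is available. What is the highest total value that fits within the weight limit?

$52

Check high-value combinations within 22 kg:
- gold bar+necklace: weight 4+14=18, value 22+30=52
- gold bar+coin set+painting: weight 4+8+9=21, value 22+19+8=49
- necklace+coin set: weight 14+8=22, value 30+19=49
- gold bar+camera: weight 4+15=19, value 22+24=46
- gold bar+coin set: weight 4+8=12, value 22+19=41
Best: $52.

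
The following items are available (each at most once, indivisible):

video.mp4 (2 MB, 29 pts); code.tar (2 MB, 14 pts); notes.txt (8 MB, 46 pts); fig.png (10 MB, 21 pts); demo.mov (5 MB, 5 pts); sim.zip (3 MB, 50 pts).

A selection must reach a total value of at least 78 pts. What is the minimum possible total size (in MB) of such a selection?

5

Subsets with value ≥ 78, sorted by total size:
- video.mp4+sim.zip: size 5, value 79
- video.mp4+code.tar+sim.zip: size 7, value 93
- video.mp4+demo.mov+sim.zip: size 10, value 84
Minimum size: 5 MB.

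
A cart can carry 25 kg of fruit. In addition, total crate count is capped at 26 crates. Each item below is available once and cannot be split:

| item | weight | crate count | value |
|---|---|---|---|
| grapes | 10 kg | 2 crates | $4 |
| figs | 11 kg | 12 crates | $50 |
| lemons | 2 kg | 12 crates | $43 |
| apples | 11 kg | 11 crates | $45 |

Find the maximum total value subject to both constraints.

$97

Feasible sets respecting both limits:
- grapes+figs+lemons: weight 23, crate count 26, value 97
- figs+apples: weight 22, crate count 23, value 95
- figs+lemons: weight 13, crate count 24, value 93
Best: $97.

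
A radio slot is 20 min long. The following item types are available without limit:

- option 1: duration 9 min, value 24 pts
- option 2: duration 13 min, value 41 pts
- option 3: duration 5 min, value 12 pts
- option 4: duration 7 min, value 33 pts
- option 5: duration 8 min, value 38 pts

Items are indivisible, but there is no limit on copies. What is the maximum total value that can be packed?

83 pts

Best value-per-unit is option 5 at 38/8; filling with it alone gives 2×38 = 76.
Optimal mix: 1×option 3 + 1×option 4 + 1×option 5 → duration 20, value 83.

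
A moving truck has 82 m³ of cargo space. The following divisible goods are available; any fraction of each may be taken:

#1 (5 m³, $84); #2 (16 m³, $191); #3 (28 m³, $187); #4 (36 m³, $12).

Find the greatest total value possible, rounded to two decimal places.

473.00

Take in order of value per unit:
- #1 (84/5 per unit): all 5 → value 84, running total 84.00
- #2 (191/16 per unit): all 16 → value 191, running total 275.00
- #3 (187/28 per unit): all 28 → value 187, running total 462.00
- #4 (12/36 per unit): 33 of 36 → value 33×12/36 = 11.0000, running total 473.00
Total 473.00.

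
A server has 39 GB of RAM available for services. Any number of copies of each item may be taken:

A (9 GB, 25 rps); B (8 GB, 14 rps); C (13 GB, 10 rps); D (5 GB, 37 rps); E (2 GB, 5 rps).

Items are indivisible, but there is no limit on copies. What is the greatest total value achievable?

269 rps

Best value-per-unit is D at 37/5; filling with it alone gives 7×37 = 259.
Optimal mix: 7×D + 2×E → memory 39, value 269.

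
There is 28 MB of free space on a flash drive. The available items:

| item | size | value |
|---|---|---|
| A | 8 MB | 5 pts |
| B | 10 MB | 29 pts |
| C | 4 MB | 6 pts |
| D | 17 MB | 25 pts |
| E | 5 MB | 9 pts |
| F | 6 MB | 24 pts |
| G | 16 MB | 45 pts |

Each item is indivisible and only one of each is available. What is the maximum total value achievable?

78 pts

Check high-value combinations within 28 MB:
- E+F+G: size 5+6+16=27, value 9+24+45=78
- C+F+G: size 4+6+16=26, value 6+24+45=75
- B+G: size 10+16=26, value 29+45=74
- F+G: size 6+16=22, value 24+45=69
- B+C+E+F: size 10+4+5+6=25, value 29+6+9+24=68
Best: 78 pts.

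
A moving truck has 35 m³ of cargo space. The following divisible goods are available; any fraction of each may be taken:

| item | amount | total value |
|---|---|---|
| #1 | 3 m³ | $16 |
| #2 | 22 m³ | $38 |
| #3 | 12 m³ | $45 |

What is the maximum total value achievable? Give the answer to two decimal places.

95.55

Take in order of value per unit:
- #1 (16/3 per unit): all 3 → value 16, running total 16.00
- #3 (45/12 per unit): all 12 → value 45, running total 61.00
- #2 (38/22 per unit): 20 of 22 → value 20×38/22 = 34.5455, running total 95.55
Total 95.55.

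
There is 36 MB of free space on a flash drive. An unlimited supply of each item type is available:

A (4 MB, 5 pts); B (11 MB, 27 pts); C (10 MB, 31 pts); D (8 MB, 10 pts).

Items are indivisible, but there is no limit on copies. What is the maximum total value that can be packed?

Best value-per-unit is C at 31/10; filling with it alone gives 3×31 = 93.
Optimal mix: 1×A + 3×C → size 34, value 98.

98 pts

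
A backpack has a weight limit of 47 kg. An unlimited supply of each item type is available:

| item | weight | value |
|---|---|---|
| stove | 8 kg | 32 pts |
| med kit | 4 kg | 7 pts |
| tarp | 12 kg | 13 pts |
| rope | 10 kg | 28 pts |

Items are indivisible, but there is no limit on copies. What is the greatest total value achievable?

Best value-per-unit is stove at 32/8; filling with it alone gives 5×32 = 160.
Optimal mix: 5×stove + 1×med kit → weight 44, value 167.

167 pts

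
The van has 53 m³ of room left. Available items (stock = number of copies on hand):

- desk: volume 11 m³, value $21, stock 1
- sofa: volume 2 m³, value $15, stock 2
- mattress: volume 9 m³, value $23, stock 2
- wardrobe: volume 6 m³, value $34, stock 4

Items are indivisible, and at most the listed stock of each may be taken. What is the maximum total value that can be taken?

$212

Best selections within volume 53 and stock limits:
- 2×sofa + 2×mattress + 4×wardrobe: volume 46, value 212
- 1×desk + 2×sofa + 1×mattress + 4×wardrobe: volume 48, value 210
- 1×desk + 2×mattress + 4×wardrobe: volume 53, value 203
Best: $212.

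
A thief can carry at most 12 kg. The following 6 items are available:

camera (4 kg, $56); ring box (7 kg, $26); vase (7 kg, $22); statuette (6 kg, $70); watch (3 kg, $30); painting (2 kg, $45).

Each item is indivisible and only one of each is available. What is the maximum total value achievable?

Check high-value combinations within 12 kg:
- camera+statuette+painting: weight 4+6+2=12, value 56+70+45=171
- statuette+watch+painting: weight 6+3+2=11, value 70+30+45=145
- camera+watch+painting: weight 4+3+2=9, value 56+30+45=131
Best: $171.

$171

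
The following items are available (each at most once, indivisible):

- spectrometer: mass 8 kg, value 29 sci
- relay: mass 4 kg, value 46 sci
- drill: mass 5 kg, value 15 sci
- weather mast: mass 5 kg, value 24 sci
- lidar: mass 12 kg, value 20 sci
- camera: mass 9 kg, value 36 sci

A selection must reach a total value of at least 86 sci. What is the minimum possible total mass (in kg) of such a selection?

Subsets with value ≥ 86, sorted by total mass:
- spectrometer+relay+weather mast: mass 17, value 99
- spectrometer+relay+drill: mass 17, value 90
- relay+weather mast+camera: mass 18, value 106
- relay+drill+camera: mass 18, value 97
Minimum mass: 17 kg.

17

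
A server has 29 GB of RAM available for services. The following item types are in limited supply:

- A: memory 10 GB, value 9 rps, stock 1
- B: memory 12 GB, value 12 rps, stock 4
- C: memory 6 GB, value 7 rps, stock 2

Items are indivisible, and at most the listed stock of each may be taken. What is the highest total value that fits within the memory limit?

28 rps

Best selections within memory 29 and stock limits:
- 1×A + 1×B + 1×C: memory 28, value 28
- 1×B + 2×C: memory 24, value 26
- 2×B: memory 24, value 24
- 1×A + 2×C: memory 22, value 23
Best: 28 rps.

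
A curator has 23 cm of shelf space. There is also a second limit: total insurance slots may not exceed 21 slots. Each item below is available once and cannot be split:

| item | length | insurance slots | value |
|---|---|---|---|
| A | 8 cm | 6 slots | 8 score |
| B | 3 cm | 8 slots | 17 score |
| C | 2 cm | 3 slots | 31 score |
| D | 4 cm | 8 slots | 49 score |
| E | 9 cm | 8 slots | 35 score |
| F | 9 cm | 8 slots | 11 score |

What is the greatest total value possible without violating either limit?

115 score

Feasible sets respecting both limits:
- C+D+E: length 15, insurance slots 19, value 115
- B+C+D: length 9, insurance slots 19, value 97
- C+D+F: length 15, insurance slots 19, value 91
Best: 115 score.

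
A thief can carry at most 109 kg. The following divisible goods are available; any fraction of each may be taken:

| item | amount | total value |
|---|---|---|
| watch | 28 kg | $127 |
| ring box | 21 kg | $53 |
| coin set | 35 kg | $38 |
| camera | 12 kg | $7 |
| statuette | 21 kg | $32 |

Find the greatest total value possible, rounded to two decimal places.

Take in order of value per unit:
- watch (127/28 per unit): all 28 → value 127, running total 127.00
- ring box (53/21 per unit): all 21 → value 53, running total 180.00
- statuette (32/21 per unit): all 21 → value 32, running total 212.00
- coin set (38/35 per unit): all 35 → value 38, running total 250.00
- camera (7/12 per unit): 4 of 12 → value 4×7/12 = 2.3333, running total 252.33
Total 252.33.

252.33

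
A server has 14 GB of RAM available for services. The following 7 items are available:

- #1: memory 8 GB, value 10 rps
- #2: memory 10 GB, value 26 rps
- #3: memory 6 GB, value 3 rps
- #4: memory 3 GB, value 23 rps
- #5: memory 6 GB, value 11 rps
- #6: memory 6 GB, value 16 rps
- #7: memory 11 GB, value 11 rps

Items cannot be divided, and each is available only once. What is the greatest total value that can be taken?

This is a 0/1 knapsack; check combinations near the capacity.
- #2+#4: memory 10+3=13, value 26+23=49
- #4+#6: memory 3+6=9, value 23+16=39
- #4+#5: memory 3+6=9, value 23+11=34
- #4+#7: memory 3+11=14, value 23+11=34
Best: 49 rps.

49 rps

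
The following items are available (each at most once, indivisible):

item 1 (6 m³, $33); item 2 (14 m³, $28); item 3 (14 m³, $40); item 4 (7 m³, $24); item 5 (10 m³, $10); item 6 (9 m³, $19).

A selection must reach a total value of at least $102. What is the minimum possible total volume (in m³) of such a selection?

36

Subsets with value ≥ 102, sorted by total volume:
- item 1+item 3+item 4+item 6: volume 36, value 116
- item 1+item 2+item 4+item 6: volume 36, value 104
- item 1+item 3+item 4+item 5: volume 37, value 107
Minimum volume: 36 m³.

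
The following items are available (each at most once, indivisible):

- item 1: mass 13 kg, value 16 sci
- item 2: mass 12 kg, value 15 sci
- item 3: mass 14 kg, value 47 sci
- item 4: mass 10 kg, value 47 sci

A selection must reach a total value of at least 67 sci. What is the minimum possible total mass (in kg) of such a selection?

24

Subsets with value ≥ 67, sorted by total mass:
- item 3+item 4: mass 24, value 94
- item 1+item 2+item 4: mass 35, value 78
Minimum mass: 24 kg.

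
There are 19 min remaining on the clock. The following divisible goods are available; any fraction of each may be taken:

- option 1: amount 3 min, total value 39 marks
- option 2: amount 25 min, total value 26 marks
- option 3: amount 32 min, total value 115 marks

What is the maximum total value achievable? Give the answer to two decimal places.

Take in order of value per unit:
- option 1 (39/3 per unit): all 3 → value 39, running total 39.00
- option 3 (115/32 per unit): 16 of 32 → value 16×115/32 = 57.5000, running total 96.50
Total 96.50.

96.50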